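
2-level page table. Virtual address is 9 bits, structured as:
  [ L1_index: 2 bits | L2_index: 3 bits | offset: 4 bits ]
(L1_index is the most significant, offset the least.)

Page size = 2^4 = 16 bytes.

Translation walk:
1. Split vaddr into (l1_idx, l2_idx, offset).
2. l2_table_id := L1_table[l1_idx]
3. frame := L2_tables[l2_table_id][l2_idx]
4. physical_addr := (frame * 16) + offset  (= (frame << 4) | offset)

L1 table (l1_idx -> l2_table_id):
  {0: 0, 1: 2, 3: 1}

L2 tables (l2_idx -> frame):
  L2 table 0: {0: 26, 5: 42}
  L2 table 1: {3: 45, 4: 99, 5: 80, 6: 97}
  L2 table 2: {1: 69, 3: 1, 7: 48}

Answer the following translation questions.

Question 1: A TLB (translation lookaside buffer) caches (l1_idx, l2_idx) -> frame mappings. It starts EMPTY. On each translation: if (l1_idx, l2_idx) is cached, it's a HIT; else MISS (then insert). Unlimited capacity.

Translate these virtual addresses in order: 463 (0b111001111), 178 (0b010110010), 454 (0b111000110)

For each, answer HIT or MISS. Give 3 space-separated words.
vaddr=463: (3,4) not in TLB -> MISS, insert
vaddr=178: (1,3) not in TLB -> MISS, insert
vaddr=454: (3,4) in TLB -> HIT

Answer: MISS MISS HIT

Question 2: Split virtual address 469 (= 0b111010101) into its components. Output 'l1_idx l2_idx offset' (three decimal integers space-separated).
vaddr = 469 = 0b111010101
  top 2 bits -> l1_idx = 3
  next 3 bits -> l2_idx = 5
  bottom 4 bits -> offset = 5

Answer: 3 5 5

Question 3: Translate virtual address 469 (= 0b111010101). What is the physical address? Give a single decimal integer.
Answer: 1285

Derivation:
vaddr = 469 = 0b111010101
Split: l1_idx=3, l2_idx=5, offset=5
L1[3] = 1
L2[1][5] = 80
paddr = 80 * 16 + 5 = 1285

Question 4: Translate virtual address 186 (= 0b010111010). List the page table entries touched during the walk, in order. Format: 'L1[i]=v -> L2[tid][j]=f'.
vaddr = 186 = 0b010111010
Split: l1_idx=1, l2_idx=3, offset=10

Answer: L1[1]=2 -> L2[2][3]=1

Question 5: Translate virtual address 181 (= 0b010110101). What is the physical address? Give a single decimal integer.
Answer: 21

Derivation:
vaddr = 181 = 0b010110101
Split: l1_idx=1, l2_idx=3, offset=5
L1[1] = 2
L2[2][3] = 1
paddr = 1 * 16 + 5 = 21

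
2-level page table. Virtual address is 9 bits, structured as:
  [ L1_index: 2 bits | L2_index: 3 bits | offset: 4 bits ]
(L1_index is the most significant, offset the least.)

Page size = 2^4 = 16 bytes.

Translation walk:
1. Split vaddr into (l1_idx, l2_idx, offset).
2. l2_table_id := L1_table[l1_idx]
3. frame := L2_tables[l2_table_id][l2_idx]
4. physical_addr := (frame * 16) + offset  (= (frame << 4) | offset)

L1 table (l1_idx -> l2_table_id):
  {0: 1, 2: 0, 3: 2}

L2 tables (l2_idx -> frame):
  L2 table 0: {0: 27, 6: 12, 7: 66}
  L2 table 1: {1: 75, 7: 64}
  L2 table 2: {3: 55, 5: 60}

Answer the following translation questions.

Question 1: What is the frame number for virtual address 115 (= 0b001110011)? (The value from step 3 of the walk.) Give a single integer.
Answer: 64

Derivation:
vaddr = 115: l1_idx=0, l2_idx=7
L1[0] = 1; L2[1][7] = 64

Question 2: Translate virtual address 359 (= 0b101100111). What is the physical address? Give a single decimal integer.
Answer: 199

Derivation:
vaddr = 359 = 0b101100111
Split: l1_idx=2, l2_idx=6, offset=7
L1[2] = 0
L2[0][6] = 12
paddr = 12 * 16 + 7 = 199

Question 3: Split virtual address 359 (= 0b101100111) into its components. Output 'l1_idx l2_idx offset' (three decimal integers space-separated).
vaddr = 359 = 0b101100111
  top 2 bits -> l1_idx = 2
  next 3 bits -> l2_idx = 6
  bottom 4 bits -> offset = 7

Answer: 2 6 7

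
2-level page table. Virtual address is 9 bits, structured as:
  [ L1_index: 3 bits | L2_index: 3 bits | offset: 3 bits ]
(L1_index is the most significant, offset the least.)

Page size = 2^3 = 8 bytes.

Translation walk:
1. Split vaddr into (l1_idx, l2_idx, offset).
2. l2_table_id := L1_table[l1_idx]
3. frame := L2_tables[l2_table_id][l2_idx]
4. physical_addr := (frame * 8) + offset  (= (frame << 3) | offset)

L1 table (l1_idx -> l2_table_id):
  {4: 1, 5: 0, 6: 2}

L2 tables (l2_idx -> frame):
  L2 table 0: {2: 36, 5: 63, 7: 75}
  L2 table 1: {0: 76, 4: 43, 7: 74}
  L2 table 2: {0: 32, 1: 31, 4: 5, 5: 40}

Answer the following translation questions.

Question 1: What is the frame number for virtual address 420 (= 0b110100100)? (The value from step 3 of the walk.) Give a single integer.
vaddr = 420: l1_idx=6, l2_idx=4
L1[6] = 2; L2[2][4] = 5

Answer: 5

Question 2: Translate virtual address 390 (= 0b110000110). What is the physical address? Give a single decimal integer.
Answer: 262

Derivation:
vaddr = 390 = 0b110000110
Split: l1_idx=6, l2_idx=0, offset=6
L1[6] = 2
L2[2][0] = 32
paddr = 32 * 8 + 6 = 262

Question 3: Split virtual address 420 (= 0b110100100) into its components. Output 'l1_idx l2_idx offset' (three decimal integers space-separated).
vaddr = 420 = 0b110100100
  top 3 bits -> l1_idx = 6
  next 3 bits -> l2_idx = 4
  bottom 3 bits -> offset = 4

Answer: 6 4 4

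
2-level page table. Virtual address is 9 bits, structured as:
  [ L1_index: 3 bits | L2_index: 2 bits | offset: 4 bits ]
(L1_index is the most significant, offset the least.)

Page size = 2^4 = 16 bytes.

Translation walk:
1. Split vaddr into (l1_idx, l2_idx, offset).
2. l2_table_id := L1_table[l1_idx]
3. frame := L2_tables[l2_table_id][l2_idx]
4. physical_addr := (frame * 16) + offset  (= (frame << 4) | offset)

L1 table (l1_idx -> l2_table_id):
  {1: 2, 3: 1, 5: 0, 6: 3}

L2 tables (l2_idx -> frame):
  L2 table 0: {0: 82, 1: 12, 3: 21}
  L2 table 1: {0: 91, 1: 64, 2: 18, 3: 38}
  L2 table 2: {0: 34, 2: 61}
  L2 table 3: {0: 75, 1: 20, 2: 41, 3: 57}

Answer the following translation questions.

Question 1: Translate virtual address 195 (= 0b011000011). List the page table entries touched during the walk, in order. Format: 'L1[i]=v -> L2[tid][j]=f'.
vaddr = 195 = 0b011000011
Split: l1_idx=3, l2_idx=0, offset=3

Answer: L1[3]=1 -> L2[1][0]=91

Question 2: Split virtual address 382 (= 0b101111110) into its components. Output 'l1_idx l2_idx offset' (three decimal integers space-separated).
vaddr = 382 = 0b101111110
  top 3 bits -> l1_idx = 5
  next 2 bits -> l2_idx = 3
  bottom 4 bits -> offset = 14

Answer: 5 3 14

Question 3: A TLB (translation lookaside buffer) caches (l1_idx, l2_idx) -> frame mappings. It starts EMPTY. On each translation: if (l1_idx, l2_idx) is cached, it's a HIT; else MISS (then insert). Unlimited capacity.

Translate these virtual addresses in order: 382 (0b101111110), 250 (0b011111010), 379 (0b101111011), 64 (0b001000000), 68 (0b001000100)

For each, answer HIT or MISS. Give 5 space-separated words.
vaddr=382: (5,3) not in TLB -> MISS, insert
vaddr=250: (3,3) not in TLB -> MISS, insert
vaddr=379: (5,3) in TLB -> HIT
vaddr=64: (1,0) not in TLB -> MISS, insert
vaddr=68: (1,0) in TLB -> HIT

Answer: MISS MISS HIT MISS HIT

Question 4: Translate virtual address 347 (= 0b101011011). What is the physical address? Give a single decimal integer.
vaddr = 347 = 0b101011011
Split: l1_idx=5, l2_idx=1, offset=11
L1[5] = 0
L2[0][1] = 12
paddr = 12 * 16 + 11 = 203

Answer: 203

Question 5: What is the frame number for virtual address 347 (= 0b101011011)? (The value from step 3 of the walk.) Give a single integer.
vaddr = 347: l1_idx=5, l2_idx=1
L1[5] = 0; L2[0][1] = 12

Answer: 12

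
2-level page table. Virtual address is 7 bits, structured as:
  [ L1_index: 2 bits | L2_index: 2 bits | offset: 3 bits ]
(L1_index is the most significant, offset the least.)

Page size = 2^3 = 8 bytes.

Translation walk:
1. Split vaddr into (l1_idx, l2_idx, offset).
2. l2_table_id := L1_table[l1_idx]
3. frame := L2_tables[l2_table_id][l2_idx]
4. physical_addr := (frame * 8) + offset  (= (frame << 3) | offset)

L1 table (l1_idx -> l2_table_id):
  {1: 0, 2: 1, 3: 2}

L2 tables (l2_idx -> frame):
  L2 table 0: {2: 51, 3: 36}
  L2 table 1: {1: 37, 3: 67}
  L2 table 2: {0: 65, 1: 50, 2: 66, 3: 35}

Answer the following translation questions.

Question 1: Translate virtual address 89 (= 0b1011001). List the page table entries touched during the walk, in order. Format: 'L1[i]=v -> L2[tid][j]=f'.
Answer: L1[2]=1 -> L2[1][3]=67

Derivation:
vaddr = 89 = 0b1011001
Split: l1_idx=2, l2_idx=3, offset=1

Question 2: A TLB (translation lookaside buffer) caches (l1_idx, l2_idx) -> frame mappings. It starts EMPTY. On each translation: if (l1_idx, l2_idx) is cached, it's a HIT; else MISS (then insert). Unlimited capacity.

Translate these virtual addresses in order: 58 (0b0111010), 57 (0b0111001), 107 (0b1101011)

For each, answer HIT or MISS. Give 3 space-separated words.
Answer: MISS HIT MISS

Derivation:
vaddr=58: (1,3) not in TLB -> MISS, insert
vaddr=57: (1,3) in TLB -> HIT
vaddr=107: (3,1) not in TLB -> MISS, insert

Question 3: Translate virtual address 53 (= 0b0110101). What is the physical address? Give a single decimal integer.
Answer: 413

Derivation:
vaddr = 53 = 0b0110101
Split: l1_idx=1, l2_idx=2, offset=5
L1[1] = 0
L2[0][2] = 51
paddr = 51 * 8 + 5 = 413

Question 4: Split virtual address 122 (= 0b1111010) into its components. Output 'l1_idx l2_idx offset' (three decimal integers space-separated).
Answer: 3 3 2

Derivation:
vaddr = 122 = 0b1111010
  top 2 bits -> l1_idx = 3
  next 2 bits -> l2_idx = 3
  bottom 3 bits -> offset = 2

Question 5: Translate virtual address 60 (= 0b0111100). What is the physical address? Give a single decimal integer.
Answer: 292

Derivation:
vaddr = 60 = 0b0111100
Split: l1_idx=1, l2_idx=3, offset=4
L1[1] = 0
L2[0][3] = 36
paddr = 36 * 8 + 4 = 292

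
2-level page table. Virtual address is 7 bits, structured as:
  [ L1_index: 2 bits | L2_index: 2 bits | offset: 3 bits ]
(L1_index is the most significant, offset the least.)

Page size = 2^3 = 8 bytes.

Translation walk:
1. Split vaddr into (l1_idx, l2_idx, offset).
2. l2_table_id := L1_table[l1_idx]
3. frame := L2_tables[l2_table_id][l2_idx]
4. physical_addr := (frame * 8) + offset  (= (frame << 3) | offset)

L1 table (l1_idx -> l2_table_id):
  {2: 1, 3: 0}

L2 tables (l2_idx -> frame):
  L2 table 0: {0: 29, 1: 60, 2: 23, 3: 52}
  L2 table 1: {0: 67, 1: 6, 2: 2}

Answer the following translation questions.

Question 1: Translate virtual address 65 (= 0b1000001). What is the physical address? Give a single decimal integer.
vaddr = 65 = 0b1000001
Split: l1_idx=2, l2_idx=0, offset=1
L1[2] = 1
L2[1][0] = 67
paddr = 67 * 8 + 1 = 537

Answer: 537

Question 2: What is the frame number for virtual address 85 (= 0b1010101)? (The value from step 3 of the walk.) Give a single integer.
vaddr = 85: l1_idx=2, l2_idx=2
L1[2] = 1; L2[1][2] = 2

Answer: 2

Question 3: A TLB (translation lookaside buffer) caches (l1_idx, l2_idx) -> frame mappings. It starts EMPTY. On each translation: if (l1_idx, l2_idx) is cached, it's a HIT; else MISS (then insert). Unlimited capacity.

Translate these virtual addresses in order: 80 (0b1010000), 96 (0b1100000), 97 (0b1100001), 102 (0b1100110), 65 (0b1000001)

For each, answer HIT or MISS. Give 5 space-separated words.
Answer: MISS MISS HIT HIT MISS

Derivation:
vaddr=80: (2,2) not in TLB -> MISS, insert
vaddr=96: (3,0) not in TLB -> MISS, insert
vaddr=97: (3,0) in TLB -> HIT
vaddr=102: (3,0) in TLB -> HIT
vaddr=65: (2,0) not in TLB -> MISS, insert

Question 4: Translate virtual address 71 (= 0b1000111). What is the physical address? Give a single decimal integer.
vaddr = 71 = 0b1000111
Split: l1_idx=2, l2_idx=0, offset=7
L1[2] = 1
L2[1][0] = 67
paddr = 67 * 8 + 7 = 543

Answer: 543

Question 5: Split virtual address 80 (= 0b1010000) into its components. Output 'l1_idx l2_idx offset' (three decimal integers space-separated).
vaddr = 80 = 0b1010000
  top 2 bits -> l1_idx = 2
  next 2 bits -> l2_idx = 2
  bottom 3 bits -> offset = 0

Answer: 2 2 0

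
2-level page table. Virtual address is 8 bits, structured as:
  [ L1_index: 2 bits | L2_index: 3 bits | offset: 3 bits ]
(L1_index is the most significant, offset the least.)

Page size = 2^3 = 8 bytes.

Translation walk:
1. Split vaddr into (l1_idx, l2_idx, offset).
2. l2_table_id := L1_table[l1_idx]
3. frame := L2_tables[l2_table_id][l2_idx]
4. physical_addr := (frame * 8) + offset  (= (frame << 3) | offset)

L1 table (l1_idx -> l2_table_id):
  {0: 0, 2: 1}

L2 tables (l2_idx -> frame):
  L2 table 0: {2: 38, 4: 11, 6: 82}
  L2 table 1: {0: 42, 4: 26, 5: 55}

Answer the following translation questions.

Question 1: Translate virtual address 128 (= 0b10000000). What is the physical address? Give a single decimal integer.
Answer: 336

Derivation:
vaddr = 128 = 0b10000000
Split: l1_idx=2, l2_idx=0, offset=0
L1[2] = 1
L2[1][0] = 42
paddr = 42 * 8 + 0 = 336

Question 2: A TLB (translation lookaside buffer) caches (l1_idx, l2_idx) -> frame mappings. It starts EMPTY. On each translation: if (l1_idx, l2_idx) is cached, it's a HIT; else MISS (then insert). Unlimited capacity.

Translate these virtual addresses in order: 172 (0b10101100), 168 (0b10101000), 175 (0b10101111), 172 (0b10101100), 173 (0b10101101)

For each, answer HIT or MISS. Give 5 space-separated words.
Answer: MISS HIT HIT HIT HIT

Derivation:
vaddr=172: (2,5) not in TLB -> MISS, insert
vaddr=168: (2,5) in TLB -> HIT
vaddr=175: (2,5) in TLB -> HIT
vaddr=172: (2,5) in TLB -> HIT
vaddr=173: (2,5) in TLB -> HIT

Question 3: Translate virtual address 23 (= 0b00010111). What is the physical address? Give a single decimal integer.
vaddr = 23 = 0b00010111
Split: l1_idx=0, l2_idx=2, offset=7
L1[0] = 0
L2[0][2] = 38
paddr = 38 * 8 + 7 = 311

Answer: 311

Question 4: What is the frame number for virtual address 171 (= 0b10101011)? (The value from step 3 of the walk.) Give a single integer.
vaddr = 171: l1_idx=2, l2_idx=5
L1[2] = 1; L2[1][5] = 55

Answer: 55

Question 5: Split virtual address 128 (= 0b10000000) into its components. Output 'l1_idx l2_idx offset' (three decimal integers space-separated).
Answer: 2 0 0

Derivation:
vaddr = 128 = 0b10000000
  top 2 bits -> l1_idx = 2
  next 3 bits -> l2_idx = 0
  bottom 3 bits -> offset = 0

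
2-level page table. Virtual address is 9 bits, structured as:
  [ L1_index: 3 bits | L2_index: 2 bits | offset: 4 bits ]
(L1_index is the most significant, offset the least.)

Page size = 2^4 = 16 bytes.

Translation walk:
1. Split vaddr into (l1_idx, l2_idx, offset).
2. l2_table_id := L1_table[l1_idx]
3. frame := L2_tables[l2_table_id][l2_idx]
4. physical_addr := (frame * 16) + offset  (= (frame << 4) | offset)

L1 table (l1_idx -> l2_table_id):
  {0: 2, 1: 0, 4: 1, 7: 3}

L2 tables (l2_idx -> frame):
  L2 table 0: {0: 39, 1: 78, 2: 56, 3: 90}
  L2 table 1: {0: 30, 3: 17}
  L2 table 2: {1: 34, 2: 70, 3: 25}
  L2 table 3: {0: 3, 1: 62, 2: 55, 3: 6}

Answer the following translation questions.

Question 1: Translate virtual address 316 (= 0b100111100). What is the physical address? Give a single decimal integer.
Answer: 284

Derivation:
vaddr = 316 = 0b100111100
Split: l1_idx=4, l2_idx=3, offset=12
L1[4] = 1
L2[1][3] = 17
paddr = 17 * 16 + 12 = 284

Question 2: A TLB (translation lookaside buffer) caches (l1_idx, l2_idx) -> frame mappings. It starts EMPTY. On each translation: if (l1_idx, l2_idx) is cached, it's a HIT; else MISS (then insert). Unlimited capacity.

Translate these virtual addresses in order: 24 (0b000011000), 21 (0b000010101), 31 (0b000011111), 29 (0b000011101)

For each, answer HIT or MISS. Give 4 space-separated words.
Answer: MISS HIT HIT HIT

Derivation:
vaddr=24: (0,1) not in TLB -> MISS, insert
vaddr=21: (0,1) in TLB -> HIT
vaddr=31: (0,1) in TLB -> HIT
vaddr=29: (0,1) in TLB -> HIT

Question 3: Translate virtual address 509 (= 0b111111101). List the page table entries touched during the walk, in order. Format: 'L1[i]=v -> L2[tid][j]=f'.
Answer: L1[7]=3 -> L2[3][3]=6

Derivation:
vaddr = 509 = 0b111111101
Split: l1_idx=7, l2_idx=3, offset=13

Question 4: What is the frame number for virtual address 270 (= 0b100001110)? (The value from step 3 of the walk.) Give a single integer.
vaddr = 270: l1_idx=4, l2_idx=0
L1[4] = 1; L2[1][0] = 30

Answer: 30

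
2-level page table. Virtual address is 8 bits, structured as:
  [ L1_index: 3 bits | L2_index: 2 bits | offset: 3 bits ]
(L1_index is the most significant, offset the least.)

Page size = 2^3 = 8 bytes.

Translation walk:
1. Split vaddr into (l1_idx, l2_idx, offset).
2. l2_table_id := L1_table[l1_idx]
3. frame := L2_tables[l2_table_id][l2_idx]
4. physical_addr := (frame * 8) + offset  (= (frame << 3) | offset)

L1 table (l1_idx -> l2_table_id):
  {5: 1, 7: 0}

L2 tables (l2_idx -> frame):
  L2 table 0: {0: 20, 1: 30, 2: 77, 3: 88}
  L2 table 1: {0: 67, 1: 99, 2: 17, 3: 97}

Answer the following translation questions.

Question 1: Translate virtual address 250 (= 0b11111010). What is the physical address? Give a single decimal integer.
Answer: 706

Derivation:
vaddr = 250 = 0b11111010
Split: l1_idx=7, l2_idx=3, offset=2
L1[7] = 0
L2[0][3] = 88
paddr = 88 * 8 + 2 = 706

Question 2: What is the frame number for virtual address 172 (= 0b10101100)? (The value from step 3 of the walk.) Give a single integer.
Answer: 99

Derivation:
vaddr = 172: l1_idx=5, l2_idx=1
L1[5] = 1; L2[1][1] = 99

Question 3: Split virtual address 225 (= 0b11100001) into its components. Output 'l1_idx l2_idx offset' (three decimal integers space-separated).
vaddr = 225 = 0b11100001
  top 3 bits -> l1_idx = 7
  next 2 bits -> l2_idx = 0
  bottom 3 bits -> offset = 1

Answer: 7 0 1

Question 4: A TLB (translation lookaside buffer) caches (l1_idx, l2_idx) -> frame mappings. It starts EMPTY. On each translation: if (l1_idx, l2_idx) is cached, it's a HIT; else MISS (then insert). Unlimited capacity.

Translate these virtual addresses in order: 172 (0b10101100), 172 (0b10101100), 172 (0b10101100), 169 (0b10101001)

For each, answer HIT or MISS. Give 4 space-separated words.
Answer: MISS HIT HIT HIT

Derivation:
vaddr=172: (5,1) not in TLB -> MISS, insert
vaddr=172: (5,1) in TLB -> HIT
vaddr=172: (5,1) in TLB -> HIT
vaddr=169: (5,1) in TLB -> HIT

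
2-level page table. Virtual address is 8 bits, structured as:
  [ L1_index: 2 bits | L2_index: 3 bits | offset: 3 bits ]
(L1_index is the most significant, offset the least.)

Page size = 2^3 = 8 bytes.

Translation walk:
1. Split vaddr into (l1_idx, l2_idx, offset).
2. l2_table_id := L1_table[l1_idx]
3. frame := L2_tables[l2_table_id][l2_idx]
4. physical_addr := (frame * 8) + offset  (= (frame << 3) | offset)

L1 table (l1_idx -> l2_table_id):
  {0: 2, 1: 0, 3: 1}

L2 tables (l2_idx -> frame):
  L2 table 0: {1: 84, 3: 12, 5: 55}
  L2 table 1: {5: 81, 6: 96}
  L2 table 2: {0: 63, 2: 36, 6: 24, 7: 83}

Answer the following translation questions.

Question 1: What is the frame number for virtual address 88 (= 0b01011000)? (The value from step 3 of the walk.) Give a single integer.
vaddr = 88: l1_idx=1, l2_idx=3
L1[1] = 0; L2[0][3] = 12

Answer: 12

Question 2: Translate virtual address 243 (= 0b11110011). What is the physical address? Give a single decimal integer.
Answer: 771

Derivation:
vaddr = 243 = 0b11110011
Split: l1_idx=3, l2_idx=6, offset=3
L1[3] = 1
L2[1][6] = 96
paddr = 96 * 8 + 3 = 771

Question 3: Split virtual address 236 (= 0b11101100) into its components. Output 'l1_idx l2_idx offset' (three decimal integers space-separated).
Answer: 3 5 4

Derivation:
vaddr = 236 = 0b11101100
  top 2 bits -> l1_idx = 3
  next 3 bits -> l2_idx = 5
  bottom 3 bits -> offset = 4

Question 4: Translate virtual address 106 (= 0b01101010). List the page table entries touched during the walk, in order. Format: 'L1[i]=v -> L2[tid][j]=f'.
vaddr = 106 = 0b01101010
Split: l1_idx=1, l2_idx=5, offset=2

Answer: L1[1]=0 -> L2[0][5]=55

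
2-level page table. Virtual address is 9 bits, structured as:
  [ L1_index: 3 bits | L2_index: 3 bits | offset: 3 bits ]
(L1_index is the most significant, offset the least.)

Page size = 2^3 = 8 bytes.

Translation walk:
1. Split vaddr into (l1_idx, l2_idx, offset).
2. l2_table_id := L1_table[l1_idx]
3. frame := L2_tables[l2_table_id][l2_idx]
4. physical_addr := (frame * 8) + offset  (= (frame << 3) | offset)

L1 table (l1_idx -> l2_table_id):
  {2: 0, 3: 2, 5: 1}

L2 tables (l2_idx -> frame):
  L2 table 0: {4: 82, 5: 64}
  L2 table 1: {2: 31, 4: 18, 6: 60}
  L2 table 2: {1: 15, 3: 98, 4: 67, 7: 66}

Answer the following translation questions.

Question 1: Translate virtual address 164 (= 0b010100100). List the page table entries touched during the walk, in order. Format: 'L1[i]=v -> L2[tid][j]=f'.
Answer: L1[2]=0 -> L2[0][4]=82

Derivation:
vaddr = 164 = 0b010100100
Split: l1_idx=2, l2_idx=4, offset=4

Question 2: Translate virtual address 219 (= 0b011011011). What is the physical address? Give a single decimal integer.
Answer: 787

Derivation:
vaddr = 219 = 0b011011011
Split: l1_idx=3, l2_idx=3, offset=3
L1[3] = 2
L2[2][3] = 98
paddr = 98 * 8 + 3 = 787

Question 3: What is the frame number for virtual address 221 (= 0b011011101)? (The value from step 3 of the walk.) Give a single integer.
Answer: 98

Derivation:
vaddr = 221: l1_idx=3, l2_idx=3
L1[3] = 2; L2[2][3] = 98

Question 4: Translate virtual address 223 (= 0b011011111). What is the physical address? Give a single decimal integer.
vaddr = 223 = 0b011011111
Split: l1_idx=3, l2_idx=3, offset=7
L1[3] = 2
L2[2][3] = 98
paddr = 98 * 8 + 7 = 791

Answer: 791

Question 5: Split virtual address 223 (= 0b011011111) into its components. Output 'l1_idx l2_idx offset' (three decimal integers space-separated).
Answer: 3 3 7

Derivation:
vaddr = 223 = 0b011011111
  top 3 bits -> l1_idx = 3
  next 3 bits -> l2_idx = 3
  bottom 3 bits -> offset = 7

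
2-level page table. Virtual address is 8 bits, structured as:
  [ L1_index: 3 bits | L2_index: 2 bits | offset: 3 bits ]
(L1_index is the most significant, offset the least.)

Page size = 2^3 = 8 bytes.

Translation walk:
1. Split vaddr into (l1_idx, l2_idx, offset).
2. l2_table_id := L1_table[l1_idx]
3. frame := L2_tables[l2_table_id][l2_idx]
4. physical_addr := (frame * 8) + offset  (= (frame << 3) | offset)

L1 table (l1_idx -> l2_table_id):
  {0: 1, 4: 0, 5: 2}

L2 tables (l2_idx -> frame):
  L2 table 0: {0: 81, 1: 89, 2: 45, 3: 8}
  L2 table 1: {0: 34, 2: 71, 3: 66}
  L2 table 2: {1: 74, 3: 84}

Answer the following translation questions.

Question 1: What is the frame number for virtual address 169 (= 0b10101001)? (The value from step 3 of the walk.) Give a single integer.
Answer: 74

Derivation:
vaddr = 169: l1_idx=5, l2_idx=1
L1[5] = 2; L2[2][1] = 74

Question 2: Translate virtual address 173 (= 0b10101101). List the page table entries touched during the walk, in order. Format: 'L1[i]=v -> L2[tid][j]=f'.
Answer: L1[5]=2 -> L2[2][1]=74

Derivation:
vaddr = 173 = 0b10101101
Split: l1_idx=5, l2_idx=1, offset=5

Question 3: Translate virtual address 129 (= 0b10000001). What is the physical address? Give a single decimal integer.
Answer: 649

Derivation:
vaddr = 129 = 0b10000001
Split: l1_idx=4, l2_idx=0, offset=1
L1[4] = 0
L2[0][0] = 81
paddr = 81 * 8 + 1 = 649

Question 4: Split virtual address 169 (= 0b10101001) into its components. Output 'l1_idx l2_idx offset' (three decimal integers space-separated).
Answer: 5 1 1

Derivation:
vaddr = 169 = 0b10101001
  top 3 bits -> l1_idx = 5
  next 2 bits -> l2_idx = 1
  bottom 3 bits -> offset = 1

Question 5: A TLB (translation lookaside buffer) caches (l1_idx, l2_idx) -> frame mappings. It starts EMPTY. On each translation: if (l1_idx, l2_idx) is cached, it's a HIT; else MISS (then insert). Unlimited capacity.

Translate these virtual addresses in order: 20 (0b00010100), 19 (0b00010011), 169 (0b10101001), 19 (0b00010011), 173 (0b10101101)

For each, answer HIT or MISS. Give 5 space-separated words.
vaddr=20: (0,2) not in TLB -> MISS, insert
vaddr=19: (0,2) in TLB -> HIT
vaddr=169: (5,1) not in TLB -> MISS, insert
vaddr=19: (0,2) in TLB -> HIT
vaddr=173: (5,1) in TLB -> HIT

Answer: MISS HIT MISS HIT HIT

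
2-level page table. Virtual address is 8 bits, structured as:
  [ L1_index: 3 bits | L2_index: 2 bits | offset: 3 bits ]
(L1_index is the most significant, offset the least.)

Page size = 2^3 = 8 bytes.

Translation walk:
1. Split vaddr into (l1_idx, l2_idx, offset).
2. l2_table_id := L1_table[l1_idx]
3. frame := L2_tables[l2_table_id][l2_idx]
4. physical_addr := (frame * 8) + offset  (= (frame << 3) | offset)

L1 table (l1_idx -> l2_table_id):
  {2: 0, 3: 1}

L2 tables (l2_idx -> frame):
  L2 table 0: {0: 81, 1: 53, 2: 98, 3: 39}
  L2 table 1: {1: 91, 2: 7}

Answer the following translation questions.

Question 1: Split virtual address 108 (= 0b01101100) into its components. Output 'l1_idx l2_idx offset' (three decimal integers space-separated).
Answer: 3 1 4

Derivation:
vaddr = 108 = 0b01101100
  top 3 bits -> l1_idx = 3
  next 2 bits -> l2_idx = 1
  bottom 3 bits -> offset = 4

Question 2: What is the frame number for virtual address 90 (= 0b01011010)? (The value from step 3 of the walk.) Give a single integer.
vaddr = 90: l1_idx=2, l2_idx=3
L1[2] = 0; L2[0][3] = 39

Answer: 39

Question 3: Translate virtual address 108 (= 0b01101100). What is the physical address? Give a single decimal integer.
Answer: 732

Derivation:
vaddr = 108 = 0b01101100
Split: l1_idx=3, l2_idx=1, offset=4
L1[3] = 1
L2[1][1] = 91
paddr = 91 * 8 + 4 = 732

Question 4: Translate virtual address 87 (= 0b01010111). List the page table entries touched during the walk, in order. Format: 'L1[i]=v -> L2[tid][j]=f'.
vaddr = 87 = 0b01010111
Split: l1_idx=2, l2_idx=2, offset=7

Answer: L1[2]=0 -> L2[0][2]=98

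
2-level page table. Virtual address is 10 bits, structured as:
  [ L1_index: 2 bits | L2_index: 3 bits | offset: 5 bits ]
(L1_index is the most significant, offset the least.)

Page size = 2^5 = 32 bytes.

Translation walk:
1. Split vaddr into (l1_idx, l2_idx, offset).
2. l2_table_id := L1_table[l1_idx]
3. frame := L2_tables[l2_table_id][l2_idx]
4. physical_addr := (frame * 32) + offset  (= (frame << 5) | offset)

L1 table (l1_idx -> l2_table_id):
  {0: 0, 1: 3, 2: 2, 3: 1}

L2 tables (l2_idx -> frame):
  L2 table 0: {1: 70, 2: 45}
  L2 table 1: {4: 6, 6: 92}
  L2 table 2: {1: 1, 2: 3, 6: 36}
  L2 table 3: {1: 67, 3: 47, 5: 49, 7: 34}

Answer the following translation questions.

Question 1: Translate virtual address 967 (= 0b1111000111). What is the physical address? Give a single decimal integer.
vaddr = 967 = 0b1111000111
Split: l1_idx=3, l2_idx=6, offset=7
L1[3] = 1
L2[1][6] = 92
paddr = 92 * 32 + 7 = 2951

Answer: 2951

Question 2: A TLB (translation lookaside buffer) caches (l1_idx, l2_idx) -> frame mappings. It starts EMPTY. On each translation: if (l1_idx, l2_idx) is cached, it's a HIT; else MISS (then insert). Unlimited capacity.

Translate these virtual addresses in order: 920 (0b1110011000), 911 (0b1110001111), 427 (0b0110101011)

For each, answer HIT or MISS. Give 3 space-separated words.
Answer: MISS HIT MISS

Derivation:
vaddr=920: (3,4) not in TLB -> MISS, insert
vaddr=911: (3,4) in TLB -> HIT
vaddr=427: (1,5) not in TLB -> MISS, insert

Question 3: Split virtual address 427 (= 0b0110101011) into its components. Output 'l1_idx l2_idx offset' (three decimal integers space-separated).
Answer: 1 5 11

Derivation:
vaddr = 427 = 0b0110101011
  top 2 bits -> l1_idx = 1
  next 3 bits -> l2_idx = 5
  bottom 5 bits -> offset = 11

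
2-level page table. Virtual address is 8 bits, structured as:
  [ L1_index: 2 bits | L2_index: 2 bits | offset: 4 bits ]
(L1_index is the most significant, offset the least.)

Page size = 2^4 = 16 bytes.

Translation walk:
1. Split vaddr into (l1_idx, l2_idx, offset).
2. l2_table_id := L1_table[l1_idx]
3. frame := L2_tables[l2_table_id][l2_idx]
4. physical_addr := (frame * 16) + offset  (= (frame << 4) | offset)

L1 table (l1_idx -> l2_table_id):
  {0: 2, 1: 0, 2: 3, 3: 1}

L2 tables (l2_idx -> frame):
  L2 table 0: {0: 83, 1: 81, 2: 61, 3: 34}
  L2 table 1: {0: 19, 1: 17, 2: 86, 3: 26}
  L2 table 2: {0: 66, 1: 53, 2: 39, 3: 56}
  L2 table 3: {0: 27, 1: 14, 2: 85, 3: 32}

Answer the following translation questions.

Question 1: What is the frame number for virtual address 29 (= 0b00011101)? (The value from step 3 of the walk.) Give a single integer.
vaddr = 29: l1_idx=0, l2_idx=1
L1[0] = 2; L2[2][1] = 53

Answer: 53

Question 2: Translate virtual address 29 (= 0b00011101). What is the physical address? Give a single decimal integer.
vaddr = 29 = 0b00011101
Split: l1_idx=0, l2_idx=1, offset=13
L1[0] = 2
L2[2][1] = 53
paddr = 53 * 16 + 13 = 861

Answer: 861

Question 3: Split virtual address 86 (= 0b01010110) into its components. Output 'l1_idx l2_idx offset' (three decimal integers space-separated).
vaddr = 86 = 0b01010110
  top 2 bits -> l1_idx = 1
  next 2 bits -> l2_idx = 1
  bottom 4 bits -> offset = 6

Answer: 1 1 6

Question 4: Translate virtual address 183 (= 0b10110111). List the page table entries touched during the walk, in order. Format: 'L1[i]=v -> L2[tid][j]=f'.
vaddr = 183 = 0b10110111
Split: l1_idx=2, l2_idx=3, offset=7

Answer: L1[2]=3 -> L2[3][3]=32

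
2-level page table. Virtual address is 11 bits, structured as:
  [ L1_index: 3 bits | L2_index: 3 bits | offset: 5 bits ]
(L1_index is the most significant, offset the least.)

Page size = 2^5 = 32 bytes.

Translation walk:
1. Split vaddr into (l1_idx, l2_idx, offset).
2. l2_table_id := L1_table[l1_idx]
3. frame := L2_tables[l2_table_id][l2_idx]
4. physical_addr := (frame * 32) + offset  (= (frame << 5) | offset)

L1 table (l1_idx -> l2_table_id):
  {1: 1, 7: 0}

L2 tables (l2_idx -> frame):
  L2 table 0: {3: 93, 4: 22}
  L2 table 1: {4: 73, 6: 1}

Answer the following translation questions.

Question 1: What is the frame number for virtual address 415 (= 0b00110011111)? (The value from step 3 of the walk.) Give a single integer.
Answer: 73

Derivation:
vaddr = 415: l1_idx=1, l2_idx=4
L1[1] = 1; L2[1][4] = 73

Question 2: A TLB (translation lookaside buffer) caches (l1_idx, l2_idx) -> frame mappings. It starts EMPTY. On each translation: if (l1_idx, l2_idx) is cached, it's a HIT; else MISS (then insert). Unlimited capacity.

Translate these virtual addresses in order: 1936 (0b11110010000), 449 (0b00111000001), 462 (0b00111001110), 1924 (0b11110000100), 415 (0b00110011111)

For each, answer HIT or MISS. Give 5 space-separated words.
Answer: MISS MISS HIT HIT MISS

Derivation:
vaddr=1936: (7,4) not in TLB -> MISS, insert
vaddr=449: (1,6) not in TLB -> MISS, insert
vaddr=462: (1,6) in TLB -> HIT
vaddr=1924: (7,4) in TLB -> HIT
vaddr=415: (1,4) not in TLB -> MISS, insert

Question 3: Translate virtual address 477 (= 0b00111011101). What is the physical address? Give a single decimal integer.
Answer: 61

Derivation:
vaddr = 477 = 0b00111011101
Split: l1_idx=1, l2_idx=6, offset=29
L1[1] = 1
L2[1][6] = 1
paddr = 1 * 32 + 29 = 61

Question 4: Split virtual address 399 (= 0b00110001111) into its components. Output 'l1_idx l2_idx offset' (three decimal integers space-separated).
vaddr = 399 = 0b00110001111
  top 3 bits -> l1_idx = 1
  next 3 bits -> l2_idx = 4
  bottom 5 bits -> offset = 15

Answer: 1 4 15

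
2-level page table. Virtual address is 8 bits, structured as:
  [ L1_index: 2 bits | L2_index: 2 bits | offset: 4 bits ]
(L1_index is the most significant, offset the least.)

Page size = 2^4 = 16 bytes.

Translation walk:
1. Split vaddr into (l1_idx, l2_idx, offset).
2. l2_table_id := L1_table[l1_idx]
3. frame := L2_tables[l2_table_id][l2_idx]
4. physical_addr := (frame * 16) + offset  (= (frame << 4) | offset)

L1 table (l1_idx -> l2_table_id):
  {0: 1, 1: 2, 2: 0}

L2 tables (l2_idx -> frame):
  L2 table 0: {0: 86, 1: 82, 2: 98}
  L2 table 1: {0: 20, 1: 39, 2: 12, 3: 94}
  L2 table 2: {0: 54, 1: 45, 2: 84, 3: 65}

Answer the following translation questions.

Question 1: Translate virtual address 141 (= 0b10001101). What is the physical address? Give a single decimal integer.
vaddr = 141 = 0b10001101
Split: l1_idx=2, l2_idx=0, offset=13
L1[2] = 0
L2[0][0] = 86
paddr = 86 * 16 + 13 = 1389

Answer: 1389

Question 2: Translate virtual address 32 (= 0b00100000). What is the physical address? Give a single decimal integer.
vaddr = 32 = 0b00100000
Split: l1_idx=0, l2_idx=2, offset=0
L1[0] = 1
L2[1][2] = 12
paddr = 12 * 16 + 0 = 192

Answer: 192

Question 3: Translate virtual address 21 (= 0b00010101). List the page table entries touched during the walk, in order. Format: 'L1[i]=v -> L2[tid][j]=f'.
vaddr = 21 = 0b00010101
Split: l1_idx=0, l2_idx=1, offset=5

Answer: L1[0]=1 -> L2[1][1]=39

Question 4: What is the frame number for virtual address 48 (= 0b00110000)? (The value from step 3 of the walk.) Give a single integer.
vaddr = 48: l1_idx=0, l2_idx=3
L1[0] = 1; L2[1][3] = 94

Answer: 94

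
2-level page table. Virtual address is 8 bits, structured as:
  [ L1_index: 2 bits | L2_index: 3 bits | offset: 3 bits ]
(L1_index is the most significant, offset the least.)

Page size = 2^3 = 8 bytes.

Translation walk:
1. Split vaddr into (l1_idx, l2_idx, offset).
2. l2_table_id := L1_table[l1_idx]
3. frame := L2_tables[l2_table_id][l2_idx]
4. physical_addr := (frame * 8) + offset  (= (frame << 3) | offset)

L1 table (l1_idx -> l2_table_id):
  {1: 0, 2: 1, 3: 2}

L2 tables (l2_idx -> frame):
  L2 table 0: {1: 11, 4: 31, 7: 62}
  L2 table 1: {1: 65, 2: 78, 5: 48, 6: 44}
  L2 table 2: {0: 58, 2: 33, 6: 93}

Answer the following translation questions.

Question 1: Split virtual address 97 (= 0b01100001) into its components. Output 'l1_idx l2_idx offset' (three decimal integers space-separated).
Answer: 1 4 1

Derivation:
vaddr = 97 = 0b01100001
  top 2 bits -> l1_idx = 1
  next 3 bits -> l2_idx = 4
  bottom 3 bits -> offset = 1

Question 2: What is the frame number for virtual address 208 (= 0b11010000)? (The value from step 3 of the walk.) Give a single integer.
vaddr = 208: l1_idx=3, l2_idx=2
L1[3] = 2; L2[2][2] = 33

Answer: 33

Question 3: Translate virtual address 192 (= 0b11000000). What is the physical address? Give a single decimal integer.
Answer: 464

Derivation:
vaddr = 192 = 0b11000000
Split: l1_idx=3, l2_idx=0, offset=0
L1[3] = 2
L2[2][0] = 58
paddr = 58 * 8 + 0 = 464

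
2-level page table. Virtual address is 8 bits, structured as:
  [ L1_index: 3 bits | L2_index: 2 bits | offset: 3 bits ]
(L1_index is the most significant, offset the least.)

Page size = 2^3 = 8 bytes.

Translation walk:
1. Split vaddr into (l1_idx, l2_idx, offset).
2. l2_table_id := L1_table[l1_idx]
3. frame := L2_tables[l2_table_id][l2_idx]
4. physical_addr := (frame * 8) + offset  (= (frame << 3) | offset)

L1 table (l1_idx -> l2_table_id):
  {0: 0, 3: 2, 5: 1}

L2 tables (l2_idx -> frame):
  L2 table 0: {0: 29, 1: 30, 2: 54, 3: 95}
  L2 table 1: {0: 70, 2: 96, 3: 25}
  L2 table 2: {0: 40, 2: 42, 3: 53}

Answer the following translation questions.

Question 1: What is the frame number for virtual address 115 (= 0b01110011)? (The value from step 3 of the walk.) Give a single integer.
Answer: 42

Derivation:
vaddr = 115: l1_idx=3, l2_idx=2
L1[3] = 2; L2[2][2] = 42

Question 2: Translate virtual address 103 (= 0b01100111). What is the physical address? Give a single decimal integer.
Answer: 327

Derivation:
vaddr = 103 = 0b01100111
Split: l1_idx=3, l2_idx=0, offset=7
L1[3] = 2
L2[2][0] = 40
paddr = 40 * 8 + 7 = 327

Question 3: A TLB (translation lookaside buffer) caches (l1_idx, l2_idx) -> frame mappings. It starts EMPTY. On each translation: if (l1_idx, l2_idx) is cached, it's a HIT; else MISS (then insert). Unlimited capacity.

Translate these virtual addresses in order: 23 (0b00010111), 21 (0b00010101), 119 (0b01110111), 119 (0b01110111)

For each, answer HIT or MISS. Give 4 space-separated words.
vaddr=23: (0,2) not in TLB -> MISS, insert
vaddr=21: (0,2) in TLB -> HIT
vaddr=119: (3,2) not in TLB -> MISS, insert
vaddr=119: (3,2) in TLB -> HIT

Answer: MISS HIT MISS HIT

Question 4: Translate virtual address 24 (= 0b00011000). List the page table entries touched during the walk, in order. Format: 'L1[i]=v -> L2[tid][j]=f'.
vaddr = 24 = 0b00011000
Split: l1_idx=0, l2_idx=3, offset=0

Answer: L1[0]=0 -> L2[0][3]=95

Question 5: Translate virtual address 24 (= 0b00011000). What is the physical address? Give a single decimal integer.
Answer: 760

Derivation:
vaddr = 24 = 0b00011000
Split: l1_idx=0, l2_idx=3, offset=0
L1[0] = 0
L2[0][3] = 95
paddr = 95 * 8 + 0 = 760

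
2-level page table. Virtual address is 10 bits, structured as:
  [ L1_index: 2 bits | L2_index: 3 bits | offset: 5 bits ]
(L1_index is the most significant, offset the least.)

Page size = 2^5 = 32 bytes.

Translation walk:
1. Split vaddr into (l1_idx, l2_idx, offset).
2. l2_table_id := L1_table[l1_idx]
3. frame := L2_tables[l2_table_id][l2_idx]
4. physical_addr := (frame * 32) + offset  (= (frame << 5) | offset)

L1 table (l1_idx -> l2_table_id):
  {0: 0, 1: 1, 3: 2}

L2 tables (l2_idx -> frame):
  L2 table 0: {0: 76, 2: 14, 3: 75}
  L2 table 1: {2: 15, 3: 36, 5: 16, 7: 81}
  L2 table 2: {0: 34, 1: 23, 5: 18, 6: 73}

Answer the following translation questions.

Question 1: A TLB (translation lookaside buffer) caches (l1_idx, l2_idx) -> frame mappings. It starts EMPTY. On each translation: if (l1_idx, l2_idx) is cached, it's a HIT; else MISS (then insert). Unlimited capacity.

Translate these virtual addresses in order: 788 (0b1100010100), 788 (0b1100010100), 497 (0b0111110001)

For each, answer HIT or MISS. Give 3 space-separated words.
Answer: MISS HIT MISS

Derivation:
vaddr=788: (3,0) not in TLB -> MISS, insert
vaddr=788: (3,0) in TLB -> HIT
vaddr=497: (1,7) not in TLB -> MISS, insert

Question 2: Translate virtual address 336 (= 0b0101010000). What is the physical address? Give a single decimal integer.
Answer: 496

Derivation:
vaddr = 336 = 0b0101010000
Split: l1_idx=1, l2_idx=2, offset=16
L1[1] = 1
L2[1][2] = 15
paddr = 15 * 32 + 16 = 496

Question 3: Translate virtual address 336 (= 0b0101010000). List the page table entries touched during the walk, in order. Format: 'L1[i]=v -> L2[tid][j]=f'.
Answer: L1[1]=1 -> L2[1][2]=15

Derivation:
vaddr = 336 = 0b0101010000
Split: l1_idx=1, l2_idx=2, offset=16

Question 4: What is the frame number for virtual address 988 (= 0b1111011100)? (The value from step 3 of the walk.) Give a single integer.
Answer: 73

Derivation:
vaddr = 988: l1_idx=3, l2_idx=6
L1[3] = 2; L2[2][6] = 73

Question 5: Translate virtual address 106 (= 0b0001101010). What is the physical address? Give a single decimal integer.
vaddr = 106 = 0b0001101010
Split: l1_idx=0, l2_idx=3, offset=10
L1[0] = 0
L2[0][3] = 75
paddr = 75 * 32 + 10 = 2410

Answer: 2410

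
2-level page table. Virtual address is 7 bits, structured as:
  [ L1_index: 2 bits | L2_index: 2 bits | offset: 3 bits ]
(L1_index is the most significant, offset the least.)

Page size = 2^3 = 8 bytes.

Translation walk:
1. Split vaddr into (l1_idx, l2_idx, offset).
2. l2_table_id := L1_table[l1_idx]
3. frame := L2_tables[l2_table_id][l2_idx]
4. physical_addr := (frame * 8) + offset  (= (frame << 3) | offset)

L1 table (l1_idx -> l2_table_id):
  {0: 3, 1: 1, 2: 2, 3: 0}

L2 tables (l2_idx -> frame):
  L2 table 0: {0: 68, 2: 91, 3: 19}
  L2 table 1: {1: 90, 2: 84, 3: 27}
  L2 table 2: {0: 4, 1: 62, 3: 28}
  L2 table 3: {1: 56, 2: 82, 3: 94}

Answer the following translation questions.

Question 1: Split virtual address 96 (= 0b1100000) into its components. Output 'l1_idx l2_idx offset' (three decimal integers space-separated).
vaddr = 96 = 0b1100000
  top 2 bits -> l1_idx = 3
  next 2 bits -> l2_idx = 0
  bottom 3 bits -> offset = 0

Answer: 3 0 0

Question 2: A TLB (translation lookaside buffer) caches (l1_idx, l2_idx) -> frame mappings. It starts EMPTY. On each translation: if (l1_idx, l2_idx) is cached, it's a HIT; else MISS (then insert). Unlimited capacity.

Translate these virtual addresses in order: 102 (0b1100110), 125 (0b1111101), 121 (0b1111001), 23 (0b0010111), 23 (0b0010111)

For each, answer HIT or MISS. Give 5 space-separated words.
vaddr=102: (3,0) not in TLB -> MISS, insert
vaddr=125: (3,3) not in TLB -> MISS, insert
vaddr=121: (3,3) in TLB -> HIT
vaddr=23: (0,2) not in TLB -> MISS, insert
vaddr=23: (0,2) in TLB -> HIT

Answer: MISS MISS HIT MISS HIT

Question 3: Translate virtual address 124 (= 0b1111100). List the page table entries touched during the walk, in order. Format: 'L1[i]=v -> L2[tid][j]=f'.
vaddr = 124 = 0b1111100
Split: l1_idx=3, l2_idx=3, offset=4

Answer: L1[3]=0 -> L2[0][3]=19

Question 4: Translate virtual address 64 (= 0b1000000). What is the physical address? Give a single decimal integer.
vaddr = 64 = 0b1000000
Split: l1_idx=2, l2_idx=0, offset=0
L1[2] = 2
L2[2][0] = 4
paddr = 4 * 8 + 0 = 32

Answer: 32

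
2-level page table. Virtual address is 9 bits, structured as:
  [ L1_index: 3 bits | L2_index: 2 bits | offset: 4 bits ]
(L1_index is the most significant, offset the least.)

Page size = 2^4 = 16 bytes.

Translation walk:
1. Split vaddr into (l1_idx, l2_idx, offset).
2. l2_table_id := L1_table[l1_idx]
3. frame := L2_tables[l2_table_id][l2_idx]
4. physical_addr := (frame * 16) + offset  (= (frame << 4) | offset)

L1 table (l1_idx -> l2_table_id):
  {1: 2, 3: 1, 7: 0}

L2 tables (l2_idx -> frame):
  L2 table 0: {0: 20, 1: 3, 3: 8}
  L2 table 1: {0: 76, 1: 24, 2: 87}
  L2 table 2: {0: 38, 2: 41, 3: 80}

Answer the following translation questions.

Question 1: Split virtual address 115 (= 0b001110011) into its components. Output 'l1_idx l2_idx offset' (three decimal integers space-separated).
Answer: 1 3 3

Derivation:
vaddr = 115 = 0b001110011
  top 3 bits -> l1_idx = 1
  next 2 bits -> l2_idx = 3
  bottom 4 bits -> offset = 3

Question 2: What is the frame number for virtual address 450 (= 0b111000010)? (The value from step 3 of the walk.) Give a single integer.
Answer: 20

Derivation:
vaddr = 450: l1_idx=7, l2_idx=0
L1[7] = 0; L2[0][0] = 20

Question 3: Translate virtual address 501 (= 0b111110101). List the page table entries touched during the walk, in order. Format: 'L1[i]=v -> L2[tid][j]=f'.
Answer: L1[7]=0 -> L2[0][3]=8

Derivation:
vaddr = 501 = 0b111110101
Split: l1_idx=7, l2_idx=3, offset=5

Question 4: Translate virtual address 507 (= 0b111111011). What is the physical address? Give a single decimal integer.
Answer: 139

Derivation:
vaddr = 507 = 0b111111011
Split: l1_idx=7, l2_idx=3, offset=11
L1[7] = 0
L2[0][3] = 8
paddr = 8 * 16 + 11 = 139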